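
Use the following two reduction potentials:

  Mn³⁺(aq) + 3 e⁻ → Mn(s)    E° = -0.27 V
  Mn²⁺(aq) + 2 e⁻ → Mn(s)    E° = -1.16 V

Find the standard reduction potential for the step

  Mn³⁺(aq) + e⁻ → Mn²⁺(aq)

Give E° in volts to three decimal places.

+1.510 V

Sequential free energies add, so n₃E°₃ = n₁E°₁ + n₂E°₂.
With n₃ = 3, and the known step contributing 2×(-1.16) V, the unknown satisfies 1·E° = 3×(-0.27) − 2×(-1.16) = +1.510.
E° = +1.510 / 1 = +1.510 V.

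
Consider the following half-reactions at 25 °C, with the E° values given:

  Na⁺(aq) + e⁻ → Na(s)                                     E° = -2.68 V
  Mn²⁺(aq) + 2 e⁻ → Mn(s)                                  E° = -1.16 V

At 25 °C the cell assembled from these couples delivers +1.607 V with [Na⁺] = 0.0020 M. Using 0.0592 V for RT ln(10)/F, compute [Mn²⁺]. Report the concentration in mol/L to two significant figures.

Mn²⁺/Mn is the cathode, Na⁺/Na the anode: E°cell = +1.52 V, n = 2.
Overall reaction: Mn²⁺(aq) + 2 Na(s) → Mn(s) + 2 Na⁺(aq); Q = [Na⁺]^2/[Mn²⁺]^1.
From E = E° − (0.0592/n) log Q: log Q = (E° − E)·n/0.0592 = (+1.52 − (+1.607))·2/0.0592 = -2.9392.
So 1·log[Mn²⁺] = 2·log(0.002) − log Q = -5.3979 − (-2.9392) = -2.4587; [Mn²⁺] = 10^(-2.4587) ≈ 0.0035 M.

0.0035 M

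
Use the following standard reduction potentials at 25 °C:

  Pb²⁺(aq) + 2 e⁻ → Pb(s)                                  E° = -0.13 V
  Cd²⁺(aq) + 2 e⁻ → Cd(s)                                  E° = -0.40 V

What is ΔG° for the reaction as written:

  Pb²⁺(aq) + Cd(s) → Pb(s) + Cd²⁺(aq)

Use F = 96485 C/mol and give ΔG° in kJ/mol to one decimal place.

As written, Pb²⁺/Pb is reduced (cathode) and Cd²⁺/Cd is oxidised (anode), so E°cell = (-0.13) − (-0.40) = +0.27 V.
Balancing electrons gives n = 2.
ΔG° = −nFE° = −(2)(96485)(+0.27) = -52,102 J = -52.1 kJ/mol.

-52.1 kJ/mol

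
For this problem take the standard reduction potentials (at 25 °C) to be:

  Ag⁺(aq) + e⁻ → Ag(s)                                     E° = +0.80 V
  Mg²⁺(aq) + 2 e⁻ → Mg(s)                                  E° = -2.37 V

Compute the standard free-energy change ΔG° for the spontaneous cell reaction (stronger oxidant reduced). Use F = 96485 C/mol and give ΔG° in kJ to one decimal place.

Ag⁺/Ag (E° = +0.80 V) is the cathode; Mg²⁺/Mg (E° = -2.37 V) is the anode, so E°cell = +3.17 V.
Balancing electrons gives n = 2 (lcm of 1 and 2).
ΔG° = −nFE° = −(2)(96485)(+3.17) = -611,715 J = -611.7 kJ.

-611.7 kJ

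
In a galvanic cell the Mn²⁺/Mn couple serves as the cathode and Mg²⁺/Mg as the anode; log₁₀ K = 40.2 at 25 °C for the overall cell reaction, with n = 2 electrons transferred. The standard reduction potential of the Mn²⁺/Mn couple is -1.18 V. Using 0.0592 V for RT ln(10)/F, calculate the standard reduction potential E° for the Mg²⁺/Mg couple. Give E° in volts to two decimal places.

-2.37 V

E°cell = (0.0592/n)·log K = (0.0592/2)(40.2) = +1.190 V.
Since Mn²⁺/Mn is the cathode and Mg²⁺/Mg the anode, E°cell = E°(Mn²⁺/Mn) − E°(Mg²⁺/Mg).
So E°(Mg²⁺/Mg) = E°(Mn²⁺/Mn) − E°cell = (-1.18) − (+1.190) = -2.37 V.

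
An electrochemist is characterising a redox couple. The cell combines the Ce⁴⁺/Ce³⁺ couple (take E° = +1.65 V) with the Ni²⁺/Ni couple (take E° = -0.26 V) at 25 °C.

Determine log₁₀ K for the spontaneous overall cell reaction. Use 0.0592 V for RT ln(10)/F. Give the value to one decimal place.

64.5

Cathode: Ce⁴⁺/Ce³⁺; anode: Ni²⁺/Ni. E°cell = +1.91 V, n = 2.
log K = nE°cell / 0.0592 = (2)(+1.91) / 0.0592 = 64.5.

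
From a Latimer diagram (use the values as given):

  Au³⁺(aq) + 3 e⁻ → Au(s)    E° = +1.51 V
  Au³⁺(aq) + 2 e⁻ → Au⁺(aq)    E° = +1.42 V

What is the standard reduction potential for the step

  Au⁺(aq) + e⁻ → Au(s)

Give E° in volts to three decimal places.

Sequential free energies add, so n₃E°₃ = n₁E°₁ + n₂E°₂.
With n₃ = 3, and the known step contributing 2×(+1.42) V, the unknown satisfies 1·E° = 3×(+1.51) − 2×(+1.42) = +1.690.
E° = +1.690 / 1 = +1.690 V.

+1.690 V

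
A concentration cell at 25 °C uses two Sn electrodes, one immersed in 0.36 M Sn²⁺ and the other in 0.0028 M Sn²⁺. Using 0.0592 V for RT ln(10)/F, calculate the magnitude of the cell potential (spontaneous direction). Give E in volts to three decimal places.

+0.062 V

For a concentration cell E°cell = 0. The 0.36 M side is the cathode (reduction is favoured where [Sn²⁺] is higher).
With n = 2, E = −(0.0592/2) log([Sn²⁺]ₐₙ/[Sn²⁺]꜀ₐₜ) = −(0.0592/2) log(0.0028/0.36) = −(0.0592/2)(-2.109) = +0.062 V.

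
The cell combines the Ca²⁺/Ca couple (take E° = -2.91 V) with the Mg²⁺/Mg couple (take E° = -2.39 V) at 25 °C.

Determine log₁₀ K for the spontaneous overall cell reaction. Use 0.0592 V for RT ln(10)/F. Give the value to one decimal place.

Cathode: Mg²⁺/Mg; anode: Ca²⁺/Ca. E°cell = +0.52 V, n = 2.
log K = nE°cell / 0.0592 = (2)(+0.52) / 0.0592 = 17.6.

17.6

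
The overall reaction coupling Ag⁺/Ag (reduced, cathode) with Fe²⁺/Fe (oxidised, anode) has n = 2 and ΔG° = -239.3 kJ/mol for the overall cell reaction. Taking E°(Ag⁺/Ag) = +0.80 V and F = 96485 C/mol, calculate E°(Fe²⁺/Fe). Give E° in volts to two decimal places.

E°cell = −ΔG°/(nF) = −(-239.3×10³)/((2)(96485)) = +1.240 V.
Since Ag⁺/Ag is the cathode and Fe²⁺/Fe the anode, E°cell = E°(Ag⁺/Ag) − E°(Fe²⁺/Fe).
So E°(Fe²⁺/Fe) = E°(Ag⁺/Ag) − E°cell = (+0.80) − (+1.240) = -0.44 V.

-0.44 V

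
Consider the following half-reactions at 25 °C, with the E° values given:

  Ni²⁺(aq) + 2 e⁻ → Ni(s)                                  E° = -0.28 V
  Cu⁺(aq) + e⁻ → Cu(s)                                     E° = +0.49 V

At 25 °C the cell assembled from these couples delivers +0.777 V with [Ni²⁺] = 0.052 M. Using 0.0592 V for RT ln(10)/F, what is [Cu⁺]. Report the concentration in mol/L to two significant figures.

0.30 M

Cu⁺/Cu is the cathode, Ni²⁺/Ni the anode: E°cell = +0.77 V, n = 2.
Overall reaction: 2 Cu⁺(aq) + Ni(s) → 2 Cu(s) + Ni²⁺(aq); Q = [Ni²⁺]^1/[Cu⁺]^2.
From E = E° − (0.0592/n) log Q: log Q = (E° − E)·n/0.0592 = (+0.77 − (+0.777))·2/0.0592 = -0.2365.
So 2·log[Cu⁺] = 1·log(0.052) − log Q = -1.2840 − (-0.2365) = -1.0475; log[Cu⁺] = -1.0475 / 2 = -0.5238; [Cu⁺] = 10^(-0.5238) ≈ 0.30 M.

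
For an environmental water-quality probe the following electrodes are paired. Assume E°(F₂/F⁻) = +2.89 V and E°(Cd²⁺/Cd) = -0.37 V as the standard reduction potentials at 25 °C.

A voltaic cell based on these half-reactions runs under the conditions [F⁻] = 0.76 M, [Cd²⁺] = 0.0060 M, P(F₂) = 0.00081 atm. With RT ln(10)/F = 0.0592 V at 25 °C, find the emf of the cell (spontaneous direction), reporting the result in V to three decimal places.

+3.241 V

F₂/F⁻ is the cathode (higher E°), Cd²⁺/Cd the anode: E°cell = +2.89 − (-0.37) = +3.26 V, n = 2.
Overall: F₂(g) + Cd(s) → 2 F⁻(aq) + Cd²⁺(aq)
Q = [F⁻]^2·[Cd²⁺] / (P(F₂)); log Q = 0.631.
E = E° − (0.0592/n) log Q = +3.26 − (0.0592/2)(0.631) = +3.241 V.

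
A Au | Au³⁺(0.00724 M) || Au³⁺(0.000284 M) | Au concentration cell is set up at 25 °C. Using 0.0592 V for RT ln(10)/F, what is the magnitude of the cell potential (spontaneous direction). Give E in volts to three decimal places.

For a concentration cell E°cell = 0. The 0.00724 M side is the cathode (reduction is favoured where [Au³⁺] is higher).
With n = 3, E = −(0.0592/3) log([Au³⁺]ₐₙ/[Au³⁺]꜀ₐₜ) = −(0.0592/3) log(0.000284/0.00724) = −(0.0592/3)(-1.406) = +0.028 V.

+0.028 V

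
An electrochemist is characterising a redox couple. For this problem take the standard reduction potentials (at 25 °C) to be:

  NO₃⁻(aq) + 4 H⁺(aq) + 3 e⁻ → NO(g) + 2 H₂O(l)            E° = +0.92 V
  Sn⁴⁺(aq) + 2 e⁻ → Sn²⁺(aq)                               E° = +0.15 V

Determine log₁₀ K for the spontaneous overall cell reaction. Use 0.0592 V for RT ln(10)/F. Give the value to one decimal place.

78.0

Cathode: NO₃⁻/NO; anode: Sn⁴⁺/Sn²⁺. E°cell = +0.77 V, n = 6.
log K = nE°cell / 0.0592 = (6)(+0.77) / 0.0592 = 78.0.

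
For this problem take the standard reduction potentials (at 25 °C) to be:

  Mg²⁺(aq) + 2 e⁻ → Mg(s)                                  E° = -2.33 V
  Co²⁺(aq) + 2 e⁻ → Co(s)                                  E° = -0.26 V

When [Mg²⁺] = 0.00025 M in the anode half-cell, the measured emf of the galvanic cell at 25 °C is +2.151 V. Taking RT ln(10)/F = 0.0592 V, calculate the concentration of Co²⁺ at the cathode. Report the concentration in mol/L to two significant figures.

Co²⁺/Co is the cathode, Mg²⁺/Mg the anode: E°cell = +2.07 V, n = 2.
Overall reaction: Co²⁺(aq) + Mg(s) → Co(s) + Mg²⁺(aq); Q = [Mg²⁺]^1/[Co²⁺]^1.
From E = E° − (0.0592/n) log Q: log Q = (E° − E)·n/0.0592 = (+2.07 − (+2.151))·2/0.0592 = -2.7365.
So 1·log[Co²⁺] = 1·log(0.00025) − log Q = -3.6021 − (-2.7365) = -0.8656; [Co²⁺] = 10^(-0.8656) ≈ 0.14 M.

0.14 M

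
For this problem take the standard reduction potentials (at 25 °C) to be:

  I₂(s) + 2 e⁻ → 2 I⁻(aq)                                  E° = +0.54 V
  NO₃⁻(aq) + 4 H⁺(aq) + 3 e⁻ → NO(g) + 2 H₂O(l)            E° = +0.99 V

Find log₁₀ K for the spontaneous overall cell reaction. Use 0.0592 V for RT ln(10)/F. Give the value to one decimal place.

45.6

Cathode: NO₃⁻/NO; anode: I₂/I⁻. E°cell = +0.45 V, n = 6.
log K = nE°cell / 0.0592 = (6)(+0.45) / 0.0592 = 45.6.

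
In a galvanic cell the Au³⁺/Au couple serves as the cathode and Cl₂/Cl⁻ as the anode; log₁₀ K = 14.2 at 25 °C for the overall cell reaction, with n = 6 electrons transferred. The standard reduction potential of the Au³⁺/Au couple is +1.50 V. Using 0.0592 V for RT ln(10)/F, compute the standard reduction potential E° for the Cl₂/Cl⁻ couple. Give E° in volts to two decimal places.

E°cell = (0.0592/n)·log K = (0.0592/6)(14.2) = +0.140 V.
Since Au³⁺/Au is the cathode and Cl₂/Cl⁻ the anode, E°cell = E°(Au³⁺/Au) − E°(Cl₂/Cl⁻).
So E°(Cl₂/Cl⁻) = E°(Au³⁺/Au) − E°cell = (+1.50) − (+0.140) = +1.36 V.

+1.36 V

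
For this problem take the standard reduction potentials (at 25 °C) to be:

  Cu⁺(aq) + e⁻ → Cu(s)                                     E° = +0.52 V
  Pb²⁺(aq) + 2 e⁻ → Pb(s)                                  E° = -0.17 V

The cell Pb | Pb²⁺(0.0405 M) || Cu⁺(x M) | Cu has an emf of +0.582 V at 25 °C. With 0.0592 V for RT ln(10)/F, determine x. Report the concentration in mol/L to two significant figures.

Cu⁺/Cu is the cathode, Pb²⁺/Pb the anode: E°cell = +0.69 V, n = 2.
Overall reaction: 2 Cu⁺(aq) + Pb(s) → 2 Cu(s) + Pb²⁺(aq); Q = [Pb²⁺]^1/[Cu⁺]^2.
From E = E° − (0.0592/n) log Q: log Q = (E° − E)·n/0.0592 = (+0.69 − (+0.582))·2/0.0592 = 3.6486.
So 2·log[Cu⁺] = 1·log(0.0405) − log Q = -1.3925 − (3.6486) = -5.0411; log[Cu⁺] = -5.0411 / 2 = -2.5206; [Cu⁺] = 10^(-2.5206) ≈ 0.0030 M.

0.0030 M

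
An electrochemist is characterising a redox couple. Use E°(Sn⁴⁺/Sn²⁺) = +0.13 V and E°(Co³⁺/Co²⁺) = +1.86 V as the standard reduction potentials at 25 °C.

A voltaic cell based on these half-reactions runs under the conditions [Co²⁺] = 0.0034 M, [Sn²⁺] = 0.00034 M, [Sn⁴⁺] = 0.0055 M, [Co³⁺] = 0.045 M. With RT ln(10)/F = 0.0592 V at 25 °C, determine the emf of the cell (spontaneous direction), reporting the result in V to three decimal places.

+1.761 V

Co³⁺/Co²⁺ is the cathode (higher E°), Sn⁴⁺/Sn²⁺ the anode: E°cell = +1.86 − (+0.13) = +1.73 V, n = 2.
Overall: 2 Co³⁺(aq) + Sn²⁺(aq) → 2 Co²⁺(aq) + Sn⁴⁺(aq)
Q = [Co²⁺]^2·[Sn⁴⁺] / ([Co³⁺]^2·[Sn²⁺]); log Q = -1.035.
E = E° − (0.0592/n) log Q = +1.73 − (0.0592/2)(-1.035) = +1.761 V.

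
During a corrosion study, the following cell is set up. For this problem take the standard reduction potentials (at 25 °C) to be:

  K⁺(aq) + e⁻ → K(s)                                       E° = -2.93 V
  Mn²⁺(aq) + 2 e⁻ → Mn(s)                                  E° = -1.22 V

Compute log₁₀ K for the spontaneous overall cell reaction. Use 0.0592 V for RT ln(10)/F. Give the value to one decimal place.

Cathode: Mn²⁺/Mn; anode: K⁺/K. E°cell = +1.71 V, n = 2.
log K = nE°cell / 0.0592 = (2)(+1.71) / 0.0592 = 57.8.

57.8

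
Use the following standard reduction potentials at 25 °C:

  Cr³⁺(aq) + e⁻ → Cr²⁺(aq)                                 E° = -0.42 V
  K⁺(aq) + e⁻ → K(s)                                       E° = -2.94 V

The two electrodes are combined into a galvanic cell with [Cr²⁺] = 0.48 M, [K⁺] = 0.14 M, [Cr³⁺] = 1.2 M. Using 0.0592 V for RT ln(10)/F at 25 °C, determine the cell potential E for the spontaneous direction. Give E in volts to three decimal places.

Cr³⁺/Cr²⁺ is the cathode (higher E°), K⁺/K the anode: E°cell = -0.42 − (-2.94) = +2.52 V, n = 1.
Overall: Cr³⁺(aq) + K(s) → Cr²⁺(aq) + K⁺(aq)
Q = [Cr²⁺]·[K⁺] / ([Cr³⁺]); log Q = -1.252.
E = E° − (0.0592/n) log Q = +2.52 − (0.0592/1)(-1.252) = +2.594 V.

+2.594 V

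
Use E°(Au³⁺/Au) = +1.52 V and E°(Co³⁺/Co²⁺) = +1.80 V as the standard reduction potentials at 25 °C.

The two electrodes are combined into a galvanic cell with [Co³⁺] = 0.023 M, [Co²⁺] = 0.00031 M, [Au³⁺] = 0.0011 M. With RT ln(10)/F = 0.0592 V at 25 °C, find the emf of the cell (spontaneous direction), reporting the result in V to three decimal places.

+0.449 V

Co³⁺/Co²⁺ is the cathode (higher E°), Au³⁺/Au the anode: E°cell = +1.80 − (+1.52) = +0.28 V, n = 3.
Overall: 3 Co³⁺(aq) + Au(s) → 3 Co²⁺(aq) + Au³⁺(aq)
Q = [Co²⁺]^3·[Au³⁺] / ([Co³⁺]^3); log Q = -8.570.
E = E° − (0.0592/n) log Q = +0.28 − (0.0592/3)(-8.570) = +0.449 V.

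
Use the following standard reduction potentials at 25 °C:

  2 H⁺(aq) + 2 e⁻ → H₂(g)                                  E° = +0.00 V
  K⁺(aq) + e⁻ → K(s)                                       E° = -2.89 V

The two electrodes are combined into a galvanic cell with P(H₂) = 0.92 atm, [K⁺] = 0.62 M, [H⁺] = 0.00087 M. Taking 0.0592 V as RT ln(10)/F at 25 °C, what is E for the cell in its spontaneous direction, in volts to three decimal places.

+2.722 V

H⁺/H₂ is the cathode (higher E°), K⁺/K the anode: E°cell = +0.00 − (-2.89) = +2.89 V, n = 2.
Overall: 2 H⁺(aq) + 2 K(s) → H₂(g) + 2 K⁺(aq)
Q = P(H₂)·[K⁺]^2 / ([H⁺]^2); log Q = 5.670.
E = E° − (0.0592/n) log Q = +2.89 − (0.0592/2)(5.670) = +2.722 V.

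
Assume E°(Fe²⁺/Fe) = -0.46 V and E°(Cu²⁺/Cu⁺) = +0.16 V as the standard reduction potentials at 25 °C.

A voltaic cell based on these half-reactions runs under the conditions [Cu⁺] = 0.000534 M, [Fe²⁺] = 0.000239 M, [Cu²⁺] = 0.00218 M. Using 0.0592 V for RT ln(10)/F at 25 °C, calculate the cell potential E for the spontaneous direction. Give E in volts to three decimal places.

+0.763 V

Cu²⁺/Cu⁺ is the cathode (higher E°), Fe²⁺/Fe the anode: E°cell = +0.16 − (-0.46) = +0.62 V, n = 2.
Overall: 2 Cu²⁺(aq) + Fe(s) → 2 Cu⁺(aq) + Fe²⁺(aq)
Q = [Cu⁺]^2·[Fe²⁺] / ([Cu²⁺]^2); log Q = -4.843.
E = E° − (0.0592/n) log Q = +0.62 − (0.0592/2)(-4.843) = +0.763 V.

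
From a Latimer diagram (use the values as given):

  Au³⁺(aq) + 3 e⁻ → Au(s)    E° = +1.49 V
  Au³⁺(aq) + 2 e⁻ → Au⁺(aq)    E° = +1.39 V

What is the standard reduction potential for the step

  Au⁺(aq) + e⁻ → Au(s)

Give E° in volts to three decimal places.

+1.690 V

Sequential free energies add, so n₃E°₃ = n₁E°₁ + n₂E°₂.
With n₃ = 3, and the known step contributing 2×(+1.39) V, the unknown satisfies 1·E° = 3×(+1.49) − 2×(+1.39) = +1.690.
E° = +1.690 / 1 = +1.690 V.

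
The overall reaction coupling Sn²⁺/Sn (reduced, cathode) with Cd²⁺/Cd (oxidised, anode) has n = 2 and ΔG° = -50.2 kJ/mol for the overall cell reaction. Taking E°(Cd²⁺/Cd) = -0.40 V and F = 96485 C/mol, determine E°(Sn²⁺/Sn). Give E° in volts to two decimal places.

E°cell = −ΔG°/(nF) = −(-50.2×10³)/((2)(96485)) = +0.260 V.
Since Sn²⁺/Sn is the cathode and Cd²⁺/Cd the anode, E°cell = E°(Sn²⁺/Sn) − E°(Cd²⁺/Cd).
So E°(Sn²⁺/Sn) = E°cell + E°(Cd²⁺/Cd) = +0.260 + (-0.40) = -0.14 V.

-0.14 V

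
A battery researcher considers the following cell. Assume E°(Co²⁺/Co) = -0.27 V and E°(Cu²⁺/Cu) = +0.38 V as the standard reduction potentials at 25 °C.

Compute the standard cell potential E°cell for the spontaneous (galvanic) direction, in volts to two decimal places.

+0.65 V

The Cu²⁺/Cu couple has the higher reduction potential, so it is the cathode; Co²⁺/Co is oxidised at the anode.
E°cell = E°(cathode) − E°(anode) = (+0.38) − (-0.27) = +0.65 V.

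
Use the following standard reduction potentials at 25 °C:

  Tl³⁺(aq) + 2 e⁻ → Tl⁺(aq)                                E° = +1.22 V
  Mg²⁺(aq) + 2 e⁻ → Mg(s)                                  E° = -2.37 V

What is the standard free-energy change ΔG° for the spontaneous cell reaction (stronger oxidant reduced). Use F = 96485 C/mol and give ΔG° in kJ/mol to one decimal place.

-692.8 kJ/mol

Tl³⁺/Tl⁺ (E° = +1.22 V) is the cathode; Mg²⁺/Mg (E° = -2.37 V) is the anode, so E°cell = +3.59 V.
Balancing electrons gives n = 2 (lcm of 2 and 2).
ΔG° = −nFE° = −(2)(96485)(+3.59) = -692,762 J = -692.8 kJ/mol.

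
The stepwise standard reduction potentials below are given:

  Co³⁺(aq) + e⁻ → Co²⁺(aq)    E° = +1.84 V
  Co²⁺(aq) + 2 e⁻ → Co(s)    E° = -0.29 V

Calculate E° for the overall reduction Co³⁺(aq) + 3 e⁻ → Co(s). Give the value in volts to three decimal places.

Adding the free-energy changes (−nFE°) of the two steps gives −n₃FE°₃ = −n₁FE°₁ − n₂FE°₂.
E°₃ = (1×+1.84 + 2×-0.29) / 3 = (+1.260) / 3 = +0.420 V.
Simply averaging or adding the two E° values would be wrong; the electron-weighted sum is required.

+0.420 V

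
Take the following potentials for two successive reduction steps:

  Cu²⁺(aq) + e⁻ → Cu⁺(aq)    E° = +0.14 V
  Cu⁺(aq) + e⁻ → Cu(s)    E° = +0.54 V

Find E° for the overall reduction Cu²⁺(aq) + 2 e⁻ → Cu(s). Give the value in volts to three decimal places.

+0.340 V

Adding the free-energy changes (−nFE°) of the two steps gives −n₃FE°₃ = −n₁FE°₁ − n₂FE°₂.
E°₃ = (1×+0.14 + 1×+0.54) / 2 = (+0.680) / 2 = +0.340 V.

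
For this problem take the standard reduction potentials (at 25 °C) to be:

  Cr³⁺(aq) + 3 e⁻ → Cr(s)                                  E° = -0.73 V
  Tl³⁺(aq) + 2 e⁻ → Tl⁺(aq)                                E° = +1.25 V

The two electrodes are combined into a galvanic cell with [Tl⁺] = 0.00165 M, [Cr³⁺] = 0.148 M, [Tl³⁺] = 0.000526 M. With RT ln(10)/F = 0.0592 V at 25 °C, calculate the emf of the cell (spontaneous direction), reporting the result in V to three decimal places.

+1.982 V

Tl³⁺/Tl⁺ is the cathode (higher E°), Cr³⁺/Cr the anode: E°cell = +1.25 − (-0.73) = +1.98 V, n = 6.
Overall: 3 Tl³⁺(aq) + 2 Cr(s) → 3 Tl⁺(aq) + 2 Cr³⁺(aq)
Q = [Tl⁺]^3·[Cr³⁺]^2 / ([Tl³⁺]^3); log Q = -0.170.
E = E° − (0.0592/n) log Q = +1.98 − (0.0592/6)(-0.170) = +1.982 V.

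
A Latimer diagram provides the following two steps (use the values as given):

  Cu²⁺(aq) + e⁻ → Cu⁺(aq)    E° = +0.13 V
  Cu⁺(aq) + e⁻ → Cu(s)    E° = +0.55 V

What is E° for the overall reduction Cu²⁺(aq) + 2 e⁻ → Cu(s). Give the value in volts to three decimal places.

Standard free energies of sequential steps add: ΔG°₃ = ΔG°₁ + ΔG°₂, so n₃E°₃ = n₁E°₁ + n₂E°₂.
E°₃ = (1×+0.13 + 1×+0.55) / 2 = (+0.680) / 2 = +0.340 V.

+0.340 V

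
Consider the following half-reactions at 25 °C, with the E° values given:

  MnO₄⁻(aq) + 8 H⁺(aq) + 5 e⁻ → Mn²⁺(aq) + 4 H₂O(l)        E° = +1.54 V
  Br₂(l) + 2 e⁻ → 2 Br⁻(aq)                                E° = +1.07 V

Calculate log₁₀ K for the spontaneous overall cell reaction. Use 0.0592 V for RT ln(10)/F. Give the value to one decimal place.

Cathode: MnO₄⁻/Mn²⁺; anode: Br₂/Br⁻. E°cell = +0.47 V, n = 10.
log K = nE°cell / 0.0592 = (10)(+0.47) / 0.0592 = 79.4.

79.4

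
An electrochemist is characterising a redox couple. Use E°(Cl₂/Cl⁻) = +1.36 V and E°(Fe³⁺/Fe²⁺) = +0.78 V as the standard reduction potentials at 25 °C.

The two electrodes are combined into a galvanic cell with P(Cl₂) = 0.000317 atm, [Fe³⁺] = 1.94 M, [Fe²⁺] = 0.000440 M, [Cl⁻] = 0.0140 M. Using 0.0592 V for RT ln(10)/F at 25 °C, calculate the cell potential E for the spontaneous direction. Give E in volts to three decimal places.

+0.370 V

Cl₂/Cl⁻ is the cathode (higher E°), Fe³⁺/Fe²⁺ the anode: E°cell = +1.36 − (+0.78) = +0.58 V, n = 2.
Overall: Cl₂(g) + 2 Fe²⁺(aq) → 2 Cl⁻(aq) + 2 Fe³⁺(aq)
Q = [Cl⁻]^2·[Fe³⁺]^2 / (P(Cl₂)·[Fe²⁺]^2); log Q = 7.080.
E = E° − (0.0592/n) log Q = +0.58 − (0.0592/2)(7.080) = +0.370 V.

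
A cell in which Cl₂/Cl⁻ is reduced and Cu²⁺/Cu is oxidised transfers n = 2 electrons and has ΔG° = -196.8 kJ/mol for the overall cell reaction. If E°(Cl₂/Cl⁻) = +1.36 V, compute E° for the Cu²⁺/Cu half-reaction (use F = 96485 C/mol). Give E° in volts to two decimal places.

E°cell = −ΔG°/(nF) = −(-196.8×10³)/((2)(96485)) = +1.020 V.
Since Cl₂/Cl⁻ is the cathode and Cu²⁺/Cu the anode, E°cell = E°(Cl₂/Cl⁻) − E°(Cu²⁺/Cu).
So E°(Cu²⁺/Cu) = E°(Cl₂/Cl⁻) − E°cell = (+1.36) − (+1.020) = +0.34 V.

+0.34 V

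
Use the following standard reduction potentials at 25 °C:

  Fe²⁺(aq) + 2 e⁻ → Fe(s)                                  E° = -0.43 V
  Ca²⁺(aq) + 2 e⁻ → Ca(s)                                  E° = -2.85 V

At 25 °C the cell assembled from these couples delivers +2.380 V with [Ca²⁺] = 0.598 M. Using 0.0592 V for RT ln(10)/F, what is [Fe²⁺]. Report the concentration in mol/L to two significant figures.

0.027 M

Fe²⁺/Fe is the cathode, Ca²⁺/Ca the anode: E°cell = +2.42 V, n = 2.
Overall reaction: Fe²⁺(aq) + Ca(s) → Fe(s) + Ca²⁺(aq); Q = [Ca²⁺]^1/[Fe²⁺]^1.
From E = E° − (0.0592/n) log Q: log Q = (E° − E)·n/0.0592 = (+2.42 − (+2.380))·2/0.0592 = 1.3514.
So 1·log[Fe²⁺] = 1·log(0.598) − log Q = -0.2233 − (1.3514) = -1.5747; [Fe²⁺] = 10^(-1.5747) ≈ 0.027 M.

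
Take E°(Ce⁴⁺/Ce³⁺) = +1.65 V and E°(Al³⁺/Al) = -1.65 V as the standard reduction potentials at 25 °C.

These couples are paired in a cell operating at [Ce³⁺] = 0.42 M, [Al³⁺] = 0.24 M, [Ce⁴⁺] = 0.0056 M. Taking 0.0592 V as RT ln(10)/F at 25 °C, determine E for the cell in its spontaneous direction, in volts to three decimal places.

+3.201 V

Ce⁴⁺/Ce³⁺ is the cathode (higher E°), Al³⁺/Al the anode: E°cell = +1.65 − (-1.65) = +3.30 V, n = 3.
Overall: 3 Ce⁴⁺(aq) + Al(s) → 3 Ce³⁺(aq) + Al³⁺(aq)
Q = [Ce³⁺]^3·[Al³⁺] / ([Ce⁴⁺]^3); log Q = 5.005.
E = E° − (0.0592/n) log Q = +3.30 − (0.0592/3)(5.005) = +3.201 V.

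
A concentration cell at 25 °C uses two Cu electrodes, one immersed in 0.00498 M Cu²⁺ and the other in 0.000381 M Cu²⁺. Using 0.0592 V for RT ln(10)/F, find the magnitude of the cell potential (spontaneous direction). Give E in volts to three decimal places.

+0.033 V

For a concentration cell E°cell = 0. The 0.00498 M side is the cathode (reduction is favoured where [Cu²⁺] is higher).
With n = 2, E = −(0.0592/2) log([Cu²⁺]ₐₙ/[Cu²⁺]꜀ₐₜ) = −(0.0592/2) log(0.000381/0.00498) = −(0.0592/2)(-1.116) = +0.033 V.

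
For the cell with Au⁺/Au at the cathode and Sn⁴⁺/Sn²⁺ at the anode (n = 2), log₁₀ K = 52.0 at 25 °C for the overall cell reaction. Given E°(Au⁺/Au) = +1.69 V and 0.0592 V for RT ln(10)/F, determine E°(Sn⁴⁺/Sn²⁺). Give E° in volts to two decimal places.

+0.15 V

E°cell = (0.0592/n)·log K = (0.0592/2)(52.0) = +1.539 V.
Since Au⁺/Au is the cathode and Sn⁴⁺/Sn²⁺ the anode, E°cell = E°(Au⁺/Au) − E°(Sn⁴⁺/Sn²⁺).
So E°(Sn⁴⁺/Sn²⁺) = E°(Au⁺/Au) − E°cell = (+1.69) − (+1.539) = +0.15 V.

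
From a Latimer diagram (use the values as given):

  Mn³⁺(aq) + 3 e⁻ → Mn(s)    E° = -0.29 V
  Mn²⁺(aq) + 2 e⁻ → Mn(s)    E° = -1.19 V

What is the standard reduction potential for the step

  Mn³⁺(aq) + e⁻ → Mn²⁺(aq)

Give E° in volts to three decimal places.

Sequential free energies add, so n₃E°₃ = n₁E°₁ + n₂E°₂.
With n₃ = 3, and the known step contributing 2×(-1.19) V, the unknown satisfies 1·E° = 3×(-0.29) − 2×(-1.19) = +1.510.
E° = +1.510 / 1 = +1.510 V.

+1.510 V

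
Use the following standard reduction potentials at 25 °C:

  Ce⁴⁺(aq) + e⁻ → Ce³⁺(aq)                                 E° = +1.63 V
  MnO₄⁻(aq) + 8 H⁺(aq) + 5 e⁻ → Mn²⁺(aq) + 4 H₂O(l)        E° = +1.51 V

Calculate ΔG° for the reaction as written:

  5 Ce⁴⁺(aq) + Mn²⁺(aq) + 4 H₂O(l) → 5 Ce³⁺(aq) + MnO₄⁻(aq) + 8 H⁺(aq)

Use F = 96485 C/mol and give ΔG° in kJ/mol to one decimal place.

-57.9 kJ/mol

As written, Ce⁴⁺/Ce³⁺ is reduced (cathode) and MnO₄⁻/Mn²⁺ is oxidised (anode), so E°cell = (+1.63) − (+1.51) = +0.12 V.
Balancing electrons gives n = 5.
ΔG° = −nFE° = −(5)(96485)(+0.12) = -57,891 J = -57.9 kJ/mol.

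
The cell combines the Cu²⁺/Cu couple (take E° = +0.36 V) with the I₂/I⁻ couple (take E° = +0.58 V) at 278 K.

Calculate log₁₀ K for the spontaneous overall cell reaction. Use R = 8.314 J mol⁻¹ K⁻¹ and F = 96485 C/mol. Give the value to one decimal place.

Cathode: I₂/I⁻; anode: Cu²⁺/Cu. E°cell = (+0.58) − (+0.36) = +0.22 V, with n = 2.
ΔG° = −nFE° = −RT ln K, so ln K = nFE°/(RT) = (2)(96485)(+0.22) / ((8.314)(278)) = 18.368.
log₁₀ K = 18.368 / ln 10 = 8.0.

8.0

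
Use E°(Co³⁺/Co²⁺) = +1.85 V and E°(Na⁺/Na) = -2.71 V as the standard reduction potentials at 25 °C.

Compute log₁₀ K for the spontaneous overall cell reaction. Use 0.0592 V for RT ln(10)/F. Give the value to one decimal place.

Cathode: Co³⁺/Co²⁺; anode: Na⁺/Na. E°cell = +4.56 V, n = 1.
log K = nE°cell / 0.0592 = (1)(+4.56) / 0.0592 = 77.0.

77.0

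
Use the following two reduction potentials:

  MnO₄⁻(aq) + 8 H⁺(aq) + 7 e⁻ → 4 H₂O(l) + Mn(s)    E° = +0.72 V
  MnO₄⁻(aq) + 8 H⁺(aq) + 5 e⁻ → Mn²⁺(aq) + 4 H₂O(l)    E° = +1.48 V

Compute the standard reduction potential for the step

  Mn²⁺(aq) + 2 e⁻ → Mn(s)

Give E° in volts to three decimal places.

Sequential free energies add, so n₃E°₃ = n₁E°₁ + n₂E°₂.
With n₃ = 7, and the known step contributing 5×(+1.48) V, the unknown satisfies 2·E° = 7×(+0.72) − 5×(+1.48) = -2.360.
E° = -2.360 / 2 = -1.180 V.

-1.180 V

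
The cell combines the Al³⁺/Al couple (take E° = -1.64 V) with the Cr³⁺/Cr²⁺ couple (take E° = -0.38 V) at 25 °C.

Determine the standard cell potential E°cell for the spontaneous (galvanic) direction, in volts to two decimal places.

The Cr³⁺/Cr²⁺ couple has the higher reduction potential, so it is the cathode; Al³⁺/Al is oxidised at the anode.
E°cell = E°(cathode) − E°(anode) = (-0.38) − (-1.64) = +1.26 V.

+1.26 V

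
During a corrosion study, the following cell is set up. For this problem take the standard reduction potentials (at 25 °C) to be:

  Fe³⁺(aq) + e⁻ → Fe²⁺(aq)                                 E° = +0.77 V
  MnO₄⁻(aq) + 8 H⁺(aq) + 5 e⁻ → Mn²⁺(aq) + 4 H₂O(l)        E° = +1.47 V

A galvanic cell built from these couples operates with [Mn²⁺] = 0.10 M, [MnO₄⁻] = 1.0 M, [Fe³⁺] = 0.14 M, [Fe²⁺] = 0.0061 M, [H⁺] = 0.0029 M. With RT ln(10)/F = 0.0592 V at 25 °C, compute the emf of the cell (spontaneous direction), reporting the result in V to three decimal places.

MnO₄⁻/Mn²⁺ is the cathode (higher E°), Fe³⁺/Fe²⁺ the anode: E°cell = +1.47 − (+0.77) = +0.70 V, n = 5.
Overall: MnO₄⁻(aq) + 8 H⁺(aq) + 5 Fe²⁺(aq) → Mn²⁺(aq) + 4 H₂O(l) + 5 Fe³⁺(aq)
Q = [Mn²⁺]·[Fe³⁺]^5 / ([MnO₄⁻]·[H⁺]^8·[Fe²⁺]^5); log Q = 26.105.
E = E° − (0.0592/n) log Q = +0.70 − (0.0592/5)(26.105) = +0.391 V.

+0.391 V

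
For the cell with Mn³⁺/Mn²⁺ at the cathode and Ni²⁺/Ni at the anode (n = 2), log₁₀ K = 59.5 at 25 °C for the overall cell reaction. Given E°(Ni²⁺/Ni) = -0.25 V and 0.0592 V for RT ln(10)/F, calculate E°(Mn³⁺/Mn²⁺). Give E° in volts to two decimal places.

E°cell = (0.0592/n)·log K = (0.0592/2)(59.5) = +1.761 V.
Since Mn³⁺/Mn²⁺ is the cathode and Ni²⁺/Ni the anode, E°cell = E°(Mn³⁺/Mn²⁺) − E°(Ni²⁺/Ni).
So E°(Mn³⁺/Mn²⁺) = E°cell + E°(Ni²⁺/Ni) = +1.761 + (-0.25) = +1.51 V.

+1.51 V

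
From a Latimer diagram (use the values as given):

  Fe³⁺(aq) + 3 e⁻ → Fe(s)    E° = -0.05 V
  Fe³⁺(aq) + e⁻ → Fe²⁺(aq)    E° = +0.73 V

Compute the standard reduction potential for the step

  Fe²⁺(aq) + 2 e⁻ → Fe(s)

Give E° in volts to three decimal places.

-0.440 V

Sequential free energies add, so n₃E°₃ = n₁E°₁ + n₂E°₂.
With n₃ = 3, and the known step contributing 1×(+0.73) V, the unknown satisfies 2·E° = 3×(-0.05) − 1×(+0.73) = -0.880.
E° = -0.880 / 2 = -0.440 V.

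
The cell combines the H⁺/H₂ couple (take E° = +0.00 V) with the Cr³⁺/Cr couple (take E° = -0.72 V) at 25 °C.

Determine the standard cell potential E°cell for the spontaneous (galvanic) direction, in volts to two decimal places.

The H⁺/H₂ couple has the higher reduction potential, so it is the cathode; Cr³⁺/Cr is oxidised at the anode.
E°cell = E°(cathode) − E°(anode) = (+0.00) − (-0.72) = +0.72 V.
Since E°cell > 0, the reaction is spontaneous under standard conditions.

+0.72 V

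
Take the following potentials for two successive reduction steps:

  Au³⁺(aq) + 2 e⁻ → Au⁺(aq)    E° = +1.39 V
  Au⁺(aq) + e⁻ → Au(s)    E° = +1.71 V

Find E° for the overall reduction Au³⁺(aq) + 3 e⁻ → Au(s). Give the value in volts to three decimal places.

Adding the free-energy changes (−nFE°) of the two steps gives −n₃FE°₃ = −n₁FE°₁ − n₂FE°₂.
E°₃ = (2×+1.39 + 1×+1.71) / 3 = (+4.490) / 3 = +1.497 V.

+1.497 V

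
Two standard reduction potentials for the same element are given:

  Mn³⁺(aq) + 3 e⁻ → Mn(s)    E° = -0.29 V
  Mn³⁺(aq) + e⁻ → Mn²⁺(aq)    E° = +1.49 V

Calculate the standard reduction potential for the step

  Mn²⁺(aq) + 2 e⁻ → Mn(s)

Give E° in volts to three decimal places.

-1.180 V

Sequential free energies add, so n₃E°₃ = n₁E°₁ + n₂E°₂.
With n₃ = 3, and the known step contributing 1×(+1.49) V, the unknown satisfies 2·E° = 3×(-0.29) − 1×(+1.49) = -2.360.
E° = -2.360 / 2 = -1.180 V.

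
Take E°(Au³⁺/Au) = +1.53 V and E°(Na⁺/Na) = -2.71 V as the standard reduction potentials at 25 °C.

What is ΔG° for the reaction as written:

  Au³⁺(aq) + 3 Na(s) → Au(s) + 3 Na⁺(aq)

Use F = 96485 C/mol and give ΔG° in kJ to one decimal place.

As written, Au³⁺/Au is reduced (cathode) and Na⁺/Na is oxidised (anode), so E°cell = (+1.53) − (-2.71) = +4.24 V.
Balancing electrons gives n = 3.
ΔG° = −nFE° = −(3)(96485)(+4.24) = -1,227,289 J = -1227.3 kJ.

-1227.3 kJ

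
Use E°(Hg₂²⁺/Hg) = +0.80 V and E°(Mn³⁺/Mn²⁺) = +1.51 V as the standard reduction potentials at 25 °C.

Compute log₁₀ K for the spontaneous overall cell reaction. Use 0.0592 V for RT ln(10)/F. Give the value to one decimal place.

Cathode: Mn³⁺/Mn²⁺; anode: Hg₂²⁺/Hg. E°cell = +0.71 V, n = 2.
log K = nE°cell / 0.0592 = (2)(+0.71) / 0.0592 = 24.0.

24.0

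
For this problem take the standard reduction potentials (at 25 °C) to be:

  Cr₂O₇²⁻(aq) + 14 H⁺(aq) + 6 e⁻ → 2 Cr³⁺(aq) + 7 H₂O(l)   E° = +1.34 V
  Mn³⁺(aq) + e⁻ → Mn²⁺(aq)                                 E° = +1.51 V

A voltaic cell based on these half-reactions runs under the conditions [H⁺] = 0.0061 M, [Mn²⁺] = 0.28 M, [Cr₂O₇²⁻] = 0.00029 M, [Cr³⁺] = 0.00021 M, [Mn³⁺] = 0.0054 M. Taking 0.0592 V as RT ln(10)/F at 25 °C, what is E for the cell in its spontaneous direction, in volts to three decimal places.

Mn³⁺/Mn²⁺ is the cathode (higher E°), Cr₂O₇²⁻/Cr³⁺ the anode: E°cell = +1.51 − (+1.34) = +0.17 V, n = 6.
Overall: 6 Mn³⁺(aq) + 2 Cr³⁺(aq) + 7 H₂O(l) → 6 Mn²⁺(aq) + Cr₂O₇²⁻(aq) + 14 H⁺(aq)
Q = [Mn²⁺]^6·[Cr₂O₇²⁻]·[H⁺]^14 / ([Mn³⁺]^6·[Cr³⁺]^2); log Q = -16.899.
E = E° − (0.0592/n) log Q = +0.17 − (0.0592/6)(-16.899) = +0.337 V.

+0.337 V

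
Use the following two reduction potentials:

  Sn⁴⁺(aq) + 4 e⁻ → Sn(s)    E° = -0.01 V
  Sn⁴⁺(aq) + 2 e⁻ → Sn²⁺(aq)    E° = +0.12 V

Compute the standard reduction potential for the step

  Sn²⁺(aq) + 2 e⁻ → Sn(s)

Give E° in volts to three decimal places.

-0.140 V

Sequential free energies add, so n₃E°₃ = n₁E°₁ + n₂E°₂.
With n₃ = 4, and the known step contributing 2×(+0.12) V, the unknown satisfies 2·E° = 4×(-0.01) − 2×(+0.12) = -0.280.
E° = -0.280 / 2 = -0.140 V.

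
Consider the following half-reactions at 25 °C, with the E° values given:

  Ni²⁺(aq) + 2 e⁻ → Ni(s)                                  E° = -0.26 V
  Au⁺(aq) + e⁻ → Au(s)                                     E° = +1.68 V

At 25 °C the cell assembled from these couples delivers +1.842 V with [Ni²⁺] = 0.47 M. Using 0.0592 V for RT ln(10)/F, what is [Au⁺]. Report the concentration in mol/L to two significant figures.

Au⁺/Au is the cathode, Ni²⁺/Ni the anode: E°cell = +1.94 V, n = 2.
Overall reaction: 2 Au⁺(aq) + Ni(s) → 2 Au(s) + Ni²⁺(aq); Q = [Ni²⁺]^1/[Au⁺]^2.
From E = E° − (0.0592/n) log Q: log Q = (E° − E)·n/0.0592 = (+1.94 − (+1.842))·2/0.0592 = 3.3108.
So 2·log[Au⁺] = 1·log(0.47) − log Q = -0.3279 − (3.3108) = -3.6387; log[Au⁺] = -3.6387 / 2 = -1.8194; [Au⁺] = 10^(-1.8194) ≈ 0.015 M.

0.015 M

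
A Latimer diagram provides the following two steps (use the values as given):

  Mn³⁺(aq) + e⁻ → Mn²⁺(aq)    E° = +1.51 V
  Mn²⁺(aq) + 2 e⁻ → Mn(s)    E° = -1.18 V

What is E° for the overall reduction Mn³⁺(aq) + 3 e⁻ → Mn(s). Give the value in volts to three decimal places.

Since ΔG° = −nFE° is additive over sequential reductions, n₃E°₃ = n₁E°₁ + n₂E°₂.
E°₃ = (1×+1.51 + 2×-1.18) / 3 = (-0.850) / 3 = -0.283 V.

-0.283 V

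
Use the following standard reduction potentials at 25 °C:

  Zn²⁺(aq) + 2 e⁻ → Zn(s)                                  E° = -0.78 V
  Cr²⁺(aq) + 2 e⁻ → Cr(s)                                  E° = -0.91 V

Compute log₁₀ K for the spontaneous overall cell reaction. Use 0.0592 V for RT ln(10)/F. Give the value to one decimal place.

4.4

Cathode: Zn²⁺/Zn; anode: Cr²⁺/Cr. E°cell = +0.13 V, n = 2.
log K = nE°cell / 0.0592 = (2)(+0.13) / 0.0592 = 4.4.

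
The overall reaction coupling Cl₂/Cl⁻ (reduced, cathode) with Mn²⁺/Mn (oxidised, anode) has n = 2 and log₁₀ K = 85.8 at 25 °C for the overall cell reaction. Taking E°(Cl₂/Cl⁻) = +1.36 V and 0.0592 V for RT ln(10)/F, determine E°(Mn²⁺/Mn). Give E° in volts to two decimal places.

-1.18 V

E°cell = (0.0592/n)·log K = (0.0592/2)(85.8) = +2.540 V.
Since Cl₂/Cl⁻ is the cathode and Mn²⁺/Mn the anode, E°cell = E°(Cl₂/Cl⁻) − E°(Mn²⁺/Mn).
So E°(Mn²⁺/Mn) = E°(Cl₂/Cl⁻) − E°cell = (+1.36) − (+2.540) = -1.18 V.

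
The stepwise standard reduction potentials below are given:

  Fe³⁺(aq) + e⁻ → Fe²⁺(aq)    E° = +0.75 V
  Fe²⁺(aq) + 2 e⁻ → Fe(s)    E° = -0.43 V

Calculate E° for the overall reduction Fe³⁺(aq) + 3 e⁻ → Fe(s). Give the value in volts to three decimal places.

Standard free energies of sequential steps add: ΔG°₃ = ΔG°₁ + ΔG°₂, so n₃E°₃ = n₁E°₁ + n₂E°₂.
E°₃ = (1×+0.75 + 2×-0.43) / 3 = (-0.110) / 3 = -0.037 V.
Simply averaging or adding the two E° values would be wrong; the electron-weighted sum is required.

-0.037 V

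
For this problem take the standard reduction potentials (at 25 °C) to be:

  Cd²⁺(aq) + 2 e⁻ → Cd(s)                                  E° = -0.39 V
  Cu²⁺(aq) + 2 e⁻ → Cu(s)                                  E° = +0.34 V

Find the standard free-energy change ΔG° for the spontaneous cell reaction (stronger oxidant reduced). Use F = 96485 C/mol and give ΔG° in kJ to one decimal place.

Cu²⁺/Cu (E° = +0.34 V) is the cathode; Cd²⁺/Cd (E° = -0.39 V) is the anode, so E°cell = +0.73 V.
Balancing electrons gives n = 2 (lcm of 2 and 2).
ΔG° = −nFE° = −(2)(96485)(+0.73) = -140,868 J = -140.9 kJ.

-140.9 kJ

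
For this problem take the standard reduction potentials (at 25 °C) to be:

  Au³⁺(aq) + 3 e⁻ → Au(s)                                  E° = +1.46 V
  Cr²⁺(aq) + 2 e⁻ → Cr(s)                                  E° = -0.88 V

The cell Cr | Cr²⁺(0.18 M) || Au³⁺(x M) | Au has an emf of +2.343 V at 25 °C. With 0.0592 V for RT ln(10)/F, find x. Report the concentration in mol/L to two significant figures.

0.11 M

Au³⁺/Au is the cathode, Cr²⁺/Cr the anode: E°cell = +2.34 V, n = 6.
Overall reaction: 2 Au³⁺(aq) + 3 Cr(s) → 2 Au(s) + 3 Cr²⁺(aq); Q = [Cr²⁺]^3/[Au³⁺]^2.
From E = E° − (0.0592/n) log Q: log Q = (E° − E)·n/0.0592 = (+2.34 − (+2.343))·6/0.0592 = -0.3041.
So 2·log[Au³⁺] = 3·log(0.18) − log Q = -2.2342 − (-0.3041) = -1.9301; log[Au³⁺] = -1.9301 / 2 = -0.9650; [Au³⁺] = 10^(-0.9650) ≈ 0.11 M.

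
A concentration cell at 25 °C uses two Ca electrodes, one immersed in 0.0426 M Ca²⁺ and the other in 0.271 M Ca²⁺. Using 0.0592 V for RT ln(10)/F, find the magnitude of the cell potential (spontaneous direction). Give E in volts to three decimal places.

+0.024 V

For a concentration cell E°cell = 0. The 0.271 M side is the cathode (reduction is favoured where [Ca²⁺] is higher).
With n = 2, E = −(0.0592/2) log([Ca²⁺]ₐₙ/[Ca²⁺]꜀ₐₜ) = −(0.0592/2) log(0.0426/0.271) = −(0.0592/2)(-0.804) = +0.024 V.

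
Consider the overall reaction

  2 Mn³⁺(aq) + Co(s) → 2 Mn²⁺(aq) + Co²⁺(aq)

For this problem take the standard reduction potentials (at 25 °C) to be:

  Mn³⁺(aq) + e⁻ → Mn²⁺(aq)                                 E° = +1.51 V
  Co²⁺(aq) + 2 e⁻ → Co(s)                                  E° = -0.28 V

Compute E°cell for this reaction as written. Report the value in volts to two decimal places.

The Mn³⁺/Mn²⁺ couple has the higher reduction potential, so it is the cathode; Co²⁺/Co is oxidised at the anode.
E°cell = E°(cathode) − E°(anode) = (+1.51) − (-0.28) = +1.79 V.
Since E°cell > 0, the reaction is spontaneous under standard conditions.

+1.79 V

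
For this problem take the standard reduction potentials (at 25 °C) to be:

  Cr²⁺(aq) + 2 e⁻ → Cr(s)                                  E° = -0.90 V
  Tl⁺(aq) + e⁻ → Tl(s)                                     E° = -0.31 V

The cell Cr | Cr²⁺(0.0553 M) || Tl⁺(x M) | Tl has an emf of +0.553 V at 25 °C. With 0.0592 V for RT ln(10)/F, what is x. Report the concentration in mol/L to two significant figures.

0.056 M

Tl⁺/Tl is the cathode, Cr²⁺/Cr the anode: E°cell = +0.59 V, n = 2.
Overall reaction: 2 Tl⁺(aq) + Cr(s) → 2 Tl(s) + Cr²⁺(aq); Q = [Cr²⁺]^1/[Tl⁺]^2.
From E = E° − (0.0592/n) log Q: log Q = (E° − E)·n/0.0592 = (+0.59 − (+0.553))·2/0.0592 = 1.2500.
So 2·log[Tl⁺] = 1·log(0.0553) − log Q = -1.2573 − (1.2500) = -2.5073; log[Tl⁺] = -2.5073 / 2 = -1.2536; [Tl⁺] = 10^(-1.2536) ≈ 0.056 M.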